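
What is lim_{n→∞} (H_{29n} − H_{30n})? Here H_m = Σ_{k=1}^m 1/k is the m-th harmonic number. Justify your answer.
lim = ln(29/30)

Euler-Maclaurin gives H_m = ln m + γ + 1/(2m) + O(1/m^2). The γ and O(1/m) terms cancel in the difference:
  H_{29n} − H_{30n} = ln(29n) − ln(30n) + O(1/n) = ln(29/30) + O(1/n).
Hence the limit is ln(29/30).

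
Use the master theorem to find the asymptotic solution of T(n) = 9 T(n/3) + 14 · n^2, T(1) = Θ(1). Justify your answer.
T(n) = Θ(n^2 log n)

log_3 9 = 2, and f(n) = 14 · n^2 = Θ(n^(log_3 9)). This is Case 2 of the master theorem: T(n) = Θ(f(n) · log n) = Θ(n^2 log n).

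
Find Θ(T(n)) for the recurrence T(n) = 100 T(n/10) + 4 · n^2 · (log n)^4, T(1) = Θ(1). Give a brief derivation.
T(n) = Θ(n^2 · (log n)^5)

Here log_10 100 = 2 and f(n) = 4 · n^2 · (log n)^4 = Θ(n^(log_10 100) · (log n)^4). This is the extended Case 2 of the master theorem (f matches the critical exponent up to log factors), giving T(n) = Θ(n^(log_10 100) · (log n)^(4+1)) = Θ(n^2 · (log n)^5).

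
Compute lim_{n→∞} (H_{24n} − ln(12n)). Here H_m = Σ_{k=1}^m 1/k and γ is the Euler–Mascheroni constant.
lim = ln 2 + γ

By Euler-Maclaurin, H_m = ln m + γ + O(1/m). So
  H_{24n} − ln(12n) = ln(24n) + γ − ln(12n) + O(1/n)
                       = ln(24/12) + γ + O(1/n).
Hence the limit is ln(24/12) + γ (= ln 2).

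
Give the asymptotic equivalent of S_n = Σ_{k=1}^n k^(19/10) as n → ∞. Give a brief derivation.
S_n ~ (10/29) · n^(29/10)

Integral comparison: Σ_{k=1}^n k^(19/10) = ∫_0^n x^(19/10) dx + O(n^(19/10)). The integral is n^(1 + 19/10) / (1 + 19/10) = n^((19+10)/10) / ((19+10)/10) = (10/29) · n^(29/10).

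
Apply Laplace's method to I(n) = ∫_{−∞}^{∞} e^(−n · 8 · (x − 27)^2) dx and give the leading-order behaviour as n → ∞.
I(n) = sqrt(π/(8n))

Here φ(x) = 8 · (x − 27)^2 has its unique minimum at x* = 27 with φ(x*) = 0 and φ''(x*) = 16. Laplace's method gives
  I(n) ~ e^(−n φ(x*)) · sqrt(2π / (n · φ''(x*))) = sqrt(2π / (16n)) = sqrt(π/(8n)).
This is exact: substituting u = (x − 27)·sqrt(8n) gives I(n) = (1/sqrt(8n)) ∫_{−∞}^{∞} e^(−u^2) du = sqrt(π/(8n)).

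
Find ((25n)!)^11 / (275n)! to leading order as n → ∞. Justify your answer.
((25n)!)^11/(275n)! ~ ((2π·25n)^(10/2) / sqrt(11)) · 11^(−11·25n)  →  0

Write N = 25n. Stirling: N! ~ sqrt(2π N)(N/e)^N and (11N)! ~ sqrt(2π·11N)·(11N/e)^(11N).
  (N!)^11/(11N)! ~ (2π N)^(11/2) (N/e)^(11N) / [sqrt(2π·11N) (11N/e)^(11N)]
     = (2π N)^(11/2) / sqrt(2π·11N) · (N/(11N))^(11N)
     = (2π N)^((11−1)/2) / sqrt(11) · 11^(−11N).
Since 11^11 > 1, the factor 11^(−11N) decays exponentially, so the ratio → 0. Substituting N = 25n gives the stated form.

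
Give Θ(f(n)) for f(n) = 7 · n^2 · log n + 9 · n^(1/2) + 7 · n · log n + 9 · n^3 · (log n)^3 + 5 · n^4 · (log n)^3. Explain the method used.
f(n) ∈ Θ(n^4 · (log n)^3)

Compare the terms by growth order. For large n, n^a · (log n)^b dominates n^a' · (log n)^b' iff a > a', or (a = a' and b > b'). Ranking the 5 terms shows the dominant one is 5 · n^4 · (log n)^3. Hence f(n) ∈ Θ(n^4 · (log n)^3).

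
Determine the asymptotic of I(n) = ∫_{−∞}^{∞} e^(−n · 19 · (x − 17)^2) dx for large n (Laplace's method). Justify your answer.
I(n) = sqrt(π/(19n))

Here φ(x) = 19 · (x − 17)^2 has its unique minimum at x* = 17 with φ(x*) = 0 and φ''(x*) = 38. Laplace's method gives
  I(n) ~ e^(−n φ(x*)) · sqrt(2π / (n · φ''(x*))) = sqrt(2π / (38n)) = sqrt(π/(19n)).
This is exact: substituting u = (x − 17)·sqrt(19n) gives I(n) = (1/sqrt(19n)) ∫_{−∞}^{∞} e^(−u^2) du = sqrt(π/(19n)).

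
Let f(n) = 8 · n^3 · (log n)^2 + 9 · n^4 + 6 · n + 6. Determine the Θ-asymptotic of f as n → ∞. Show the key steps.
f(n) ∈ Θ(n^4)

Compare the terms by growth order. For large n, n^a · (log n)^b dominates n^a' · (log n)^b' iff a > a', or (a = a' and b > b'). Ranking the 4 terms shows the dominant one is 9 · n^4. Hence f(n) ∈ Θ(n^4).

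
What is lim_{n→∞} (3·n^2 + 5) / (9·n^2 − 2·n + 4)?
lim = 3/9 = 1/3

For large n the leading n^2 terms dominate both numerator and denominator. Dividing top and bottom by n^2, every other term tends to 0, leaving 3/9 = 1/3.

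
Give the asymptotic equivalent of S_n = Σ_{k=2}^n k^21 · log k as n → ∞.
S_n ~ n^22 log n / 22 − n^22 / 484

By integral comparison, S_n = ∫_1^n x^21 · log x dx + O(n^21 · log n). For the integral, ∫ x^21 log x dx = n^22 log n / 22 − n^22/484 (integration by parts). Hence S_n ~ n^22 log n / 22 − n^22 / 484.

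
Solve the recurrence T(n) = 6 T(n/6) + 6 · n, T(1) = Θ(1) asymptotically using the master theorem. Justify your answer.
T(n) = Θ(n log n)

log_6 6 = 1, and f(n) = 6 · n = Θ(n^(log_6 6)). This is Case 2 of the master theorem: T(n) = Θ(f(n) · log n) = Θ(n log n).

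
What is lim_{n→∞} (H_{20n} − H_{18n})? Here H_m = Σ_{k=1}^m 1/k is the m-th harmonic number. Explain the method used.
lim = ln(20/18) = ln(10/9)

Euler-Maclaurin gives H_m = ln m + γ + 1/(2m) + O(1/m^2). The γ and O(1/m) terms cancel in the difference:
  H_{20n} − H_{18n} = ln(20n) − ln(18n) + O(1/n) = ln(20/18) + O(1/n).
Hence the limit is ln(20/18) = ln(10/9).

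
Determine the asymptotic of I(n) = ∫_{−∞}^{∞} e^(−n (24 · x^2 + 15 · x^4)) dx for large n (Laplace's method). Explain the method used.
I(n) ~ sqrt(π/(24n))

φ(x) = 24 · x^2 + 15 · x^4 has its unique global minimum at x* = 0 (since φ'(x) = 48x + 60x^3 = 0 only at x = 0 for real x with both coefficients positive, and φ → ∞ as |x| → ∞). At x* = 0, φ(0) = 0 and φ''(0) = 48. Laplace's method then gives
  I(n) ~ sqrt(2π / (n · φ''(0))) · e^(−n φ(0)) = sqrt(2π / (48n)) = sqrt(π/(24n)).
The 15 · x^4 term contributes only at subleading order (an O(1/n) relative correction).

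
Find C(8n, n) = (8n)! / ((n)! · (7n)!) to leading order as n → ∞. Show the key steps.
C(8n, n) ~ (16777216/823543)^(n) · sqrt(4/(7π·n))

Write N = n. Apply Stirling to each factorial:
  (8N)! ~ sqrt(2π·8N) · (8N/e)^(8N),
  N! ~ sqrt(2π N) · (N/e)^N,
  (7N)! ~ sqrt(2π·7N) · (7N/e)^(7N).
The exponential factors combine to (8N)^(8N) / (N^N · (7N)^(7N)) = 8^(8N)/7^(7N) = (8^8/7^7)^N = (16777216/823543)^N.
The square-root prefactors combine to sqrt(2π·8N) / (sqrt(2π N)·sqrt(2π·7N)) = sqrt(8 / (2π·7·N)) = sqrt(4/(7π·n)).
Substituting N = n: C(8n, n) ~ (16777216/823543)^(n) · sqrt(4/(7π·n)).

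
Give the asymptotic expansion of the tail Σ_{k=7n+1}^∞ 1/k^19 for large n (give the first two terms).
Σ_{k>7n} 1/k^19 = 1/(18 · (7n)^18) − 1/(2 · (7n)^19) + O(1/(7n)^20)

Compare to the integral: ∫_{7n}^∞ x^(−19) dx = [−x^(−18)/18]_{7n}^∞ = 1/((19−1)·(7n)^18). The Euler-Maclaurin correction adds −f(7n)/2 = −1/(2·(7n)^19). Euler-Maclaurin then gives
  Σ_{k>7n} 1/k^19 = ∫_{7n}^∞ dx/x^19 − 1/(2·(7n)^19) + O(1/(7n)^20).
(Equivalently this is ζ(19) − Σ_{k≤7n} 1/k^19.)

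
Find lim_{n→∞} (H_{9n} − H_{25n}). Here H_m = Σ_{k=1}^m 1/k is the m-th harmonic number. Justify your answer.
lim = ln(9/25)

Euler-Maclaurin gives H_m = ln m + γ + 1/(2m) + O(1/m^2). The γ and O(1/m) terms cancel in the difference:
  H_{9n} − H_{25n} = ln(9n) − ln(25n) + O(1/n) = ln(9/25) + O(1/n).
Hence the limit is ln(9/25).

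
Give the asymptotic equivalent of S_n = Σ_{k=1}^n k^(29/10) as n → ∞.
S_n ~ (10/39) · n^(39/10)

Integral comparison: Σ_{k=1}^n k^(29/10) = ∫_0^n x^(29/10) dx + O(n^(29/10)). The integral is n^(1 + 29/10) / (1 + 29/10) = n^((29+10)/10) / ((29+10)/10) = (10/39) · n^(39/10).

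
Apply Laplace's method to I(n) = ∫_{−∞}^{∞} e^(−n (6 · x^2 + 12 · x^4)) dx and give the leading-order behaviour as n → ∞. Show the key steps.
I(n) ~ sqrt(π/(6n))

φ(x) = 6 · x^2 + 12 · x^4 has its unique global minimum at x* = 0 (since φ'(x) = 12x + 48x^3 = 0 only at x = 0 for real x with both coefficients positive, and φ → ∞ as |x| → ∞). At x* = 0, φ(0) = 0 and φ''(0) = 12. Laplace's method then gives
  I(n) ~ sqrt(2π / (n · φ''(0))) · e^(−n φ(0)) = sqrt(2π / (12n)) = sqrt(π/(6n)).
The 12 · x^4 term contributes only at subleading order (an O(1/n) relative correction).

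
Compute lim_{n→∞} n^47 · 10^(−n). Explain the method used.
lim = 0

Exponentials with base > 1 dominate every fixed polynomial: for any fixed c, n^c / 10^n → 0 as n → ∞ (e.g. by the ratio test, or by writing 10^n = e^(n ln 10) and noting e^(n ln 10) / n^c → ∞). Hence n^47 · 10^(−n) = n^47 / 10^n → 0.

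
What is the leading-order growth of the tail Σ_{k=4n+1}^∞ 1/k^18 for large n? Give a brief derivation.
Σ_{k>4n} 1/k^18 ~ 1/(17 · (4n)^17)

Compare to the integral: ∫_{4n}^∞ x^(−18) dx = [−x^(−17)/17]_{4n}^∞ = 1/((18−1)·(4n)^17). Euler-Maclaurin then gives
  Σ_{k>4n} 1/k^18 = ∫_{4n}^∞ dx/x^18 − 1/(2·(4n)^18) + O(1/(4n)^19).
(Equivalently this is ζ(18) − Σ_{k≤4n} 1/k^18.)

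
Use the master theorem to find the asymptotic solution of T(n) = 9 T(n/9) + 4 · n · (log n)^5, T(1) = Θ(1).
T(n) = Θ(n · (log n)^6)

Here log_9 9 = 1 and f(n) = 4 · n · (log n)^5 = Θ(n^(log_9 9) · (log n)^5). This is the extended Case 2 of the master theorem (f matches the critical exponent up to log factors), giving T(n) = Θ(n^(log_9 9) · (log n)^(5+1)) = Θ(n · (log n)^6).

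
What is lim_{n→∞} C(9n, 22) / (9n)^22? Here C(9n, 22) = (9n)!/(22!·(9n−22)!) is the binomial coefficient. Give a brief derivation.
lim = 1/22! = 1/1124000727777607680000

With N = 9n → ∞: C(N, 22) / N^22 = [N(N−1)…(N−21)] / (22! · N^22) = (1/22!) · 1 · (1 − 1/(9n)) · … · (1 − 21/(9n)). Each factor → 1 as N → ∞, so the limit is 1/22! = 1/1124000727777607680000.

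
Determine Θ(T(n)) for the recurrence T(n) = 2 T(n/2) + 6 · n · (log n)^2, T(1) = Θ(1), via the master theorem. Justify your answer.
T(n) = Θ(n · (log n)^3)

Here log_2 2 = 1 and f(n) = 6 · n · (log n)^2 = Θ(n^(log_2 2) · (log n)^2). This is the extended Case 2 of the master theorem (f matches the critical exponent up to log factors), giving T(n) = Θ(n^(log_2 2) · (log n)^(2+1)) = Θ(n · (log n)^3).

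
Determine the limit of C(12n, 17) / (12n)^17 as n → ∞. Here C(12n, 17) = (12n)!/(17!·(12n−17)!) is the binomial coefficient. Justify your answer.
lim = 1/17! = 1/355687428096000

With N = 12n → ∞: C(N, 17) / N^17 = [N(N−1)…(N−16)] / (17! · N^17) = (1/17!) · 1 · (1 − 1/(12n)) · … · (1 − 16/(12n)). Each factor → 1 as N → ∞, so the limit is 1/17! = 1/355687428096000.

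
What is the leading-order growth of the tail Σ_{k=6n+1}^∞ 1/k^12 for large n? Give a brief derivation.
Σ_{k>6n} 1/k^12 ~ 1/(11 · (6n)^11)

Compare to the integral: ∫_{6n}^∞ x^(−12) dx = [−x^(−11)/11]_{6n}^∞ = 1/((12−1)·(6n)^11). Euler-Maclaurin then gives
  Σ_{k>6n} 1/k^12 = ∫_{6n}^∞ dx/x^12 − 1/(2·(6n)^12) + O(1/(6n)^13).
(Equivalently this is ζ(12) − Σ_{k≤6n} 1/k^12.)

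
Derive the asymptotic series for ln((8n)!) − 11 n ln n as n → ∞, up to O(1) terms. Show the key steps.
ln((8n)!) − 11 n ln n = −3 n ln n + 8(ln 8 − 1) n + (1/2) ln(2π·8n) + O(1/n)

Stirling: ln((8n)!) = 8n ln(8n) − 8n + (1/2) ln(2π·8n) + O(1/n).
Expand 8n ln(8n) = 8n (ln n + ln 8) = 8n ln n + 8n ln 8.
Subtract 11n ln n: leading term is (8 − 11) n ln n = −3 n ln n. The next term is 8n ln 8 − 8n = 8(ln 8 − 1) n. Then the (1/2) ln(2π·8n) correction.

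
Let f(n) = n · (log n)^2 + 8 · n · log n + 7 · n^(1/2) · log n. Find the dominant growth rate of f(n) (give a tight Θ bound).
f(n) ∈ Θ(n · (log n)^2)

Compare the terms by growth order. For large n, n^a · (log n)^b dominates n^a' · (log n)^b' iff a > a', or (a = a' and b > b'). Ranking the 3 terms shows the dominant one is n · (log n)^2. Hence f(n) ∈ Θ(n · (log n)^2).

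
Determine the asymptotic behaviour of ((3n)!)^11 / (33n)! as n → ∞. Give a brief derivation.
((3n)!)^11/(33n)! ~ ((2π·3n)^(10/2) / sqrt(11)) · 11^(−11·3n)  →  0

Write N = 3n. Stirling: N! ~ sqrt(2π N)(N/e)^N and (11N)! ~ sqrt(2π·11N)·(11N/e)^(11N).
  (N!)^11/(11N)! ~ (2π N)^(11/2) (N/e)^(11N) / [sqrt(2π·11N) (11N/e)^(11N)]
     = (2π N)^(11/2) / sqrt(2π·11N) · (N/(11N))^(11N)
     = (2π N)^((11−1)/2) / sqrt(11) · 11^(−11N).
Since 11^11 > 1, the factor 11^(−11N) decays exponentially, so the ratio → 0. Substituting N = 3n gives the stated form.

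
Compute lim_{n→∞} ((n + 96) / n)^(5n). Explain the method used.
lim = e^480

Rewrite as (1 + 96/n)^(5n). By the standard limit (1 + x/n)^n → e^x, we have (1 + 96/n)^n → e^96, and raising to the 5th power gives e^480.
More precisely, ln[(1 + 96/n)^(5n)] = 5n · ln(1 + 96/n) = 5n · (96/n + O(1/n^2)) = 480 + O(1/n) → 480.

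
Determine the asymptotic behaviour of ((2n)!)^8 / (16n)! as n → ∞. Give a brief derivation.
((2n)!)^8/(16n)! ~ ((2π·2n)^(7/2) / sqrt(8)) · 8^(−8·2n)  →  0

Write N = 2n. Stirling: N! ~ sqrt(2π N)(N/e)^N and (8N)! ~ sqrt(2π·8N)·(8N/e)^(8N).
  (N!)^8/(8N)! ~ (2π N)^(8/2) (N/e)^(8N) / [sqrt(2π·8N) (8N/e)^(8N)]
     = (2π N)^(8/2) / sqrt(2π·8N) · (N/(8N))^(8N)
     = (2π N)^((8−1)/2) / sqrt(8) · 8^(−8N).
Since 8^8 > 1, the factor 8^(−8N) decays exponentially, so the ratio → 0. Substituting N = 2n gives the stated form.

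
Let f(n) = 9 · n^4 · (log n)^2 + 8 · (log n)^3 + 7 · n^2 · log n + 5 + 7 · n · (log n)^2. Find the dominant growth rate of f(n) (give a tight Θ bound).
f(n) ∈ Θ(n^4 · (log n)^2)

Compare the terms by growth order. For large n, n^a · (log n)^b dominates n^a' · (log n)^b' iff a > a', or (a = a' and b > b'). Ranking the 5 terms shows the dominant one is 9 · n^4 · (log n)^2. Hence f(n) ∈ Θ(n^4 · (log n)^2).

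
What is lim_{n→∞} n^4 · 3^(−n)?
lim = 0

Exponentials with base > 1 dominate every fixed polynomial: for any fixed c, n^c / 3^n → 0 as n → ∞ (e.g. by the ratio test, or by writing 3^n = e^(n ln 3) and noting e^(n ln 3) / n^c → ∞). Hence n^4 · 3^(−n) = n^4 / 3^n → 0.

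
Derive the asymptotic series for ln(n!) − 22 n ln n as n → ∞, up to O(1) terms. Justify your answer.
ln(n!) − 22 n ln n = −21 n ln n − n + (1/2) ln(2π n) + O(1/n)

Stirling: ln((n)!) = n ln(n) − n + (1/2) ln(2π·n) + O(1/n).
Here n ln(n) = n ln n.
Subtract 22n ln n: leading term is (1 − 22) n ln n = −21 n ln n. The next term is −n. Then the (1/2) ln(2π·n) correction.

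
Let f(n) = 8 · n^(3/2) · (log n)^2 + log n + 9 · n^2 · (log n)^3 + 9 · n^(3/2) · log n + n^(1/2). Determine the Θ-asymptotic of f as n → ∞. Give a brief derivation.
f(n) ∈ Θ(n^2 · (log n)^3)

Compare the terms by growth order. For large n, n^a · (log n)^b dominates n^a' · (log n)^b' iff a > a', or (a = a' and b > b'). Ranking the 5 terms shows the dominant one is 9 · n^2 · (log n)^3. Hence f(n) ∈ Θ(n^2 · (log n)^3).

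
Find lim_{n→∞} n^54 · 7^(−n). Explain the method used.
lim = 0

Exponentials with base > 1 dominate every fixed polynomial: for any fixed c, n^c / 7^n → 0 as n → ∞ (e.g. by the ratio test, or by writing 7^n = e^(n ln 7) and noting e^(n ln 7) / n^c → ∞). Hence n^54 · 7^(−n) = n^54 / 7^n → 0.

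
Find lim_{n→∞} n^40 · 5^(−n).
lim = 0

Exponentials with base > 1 dominate every fixed polynomial: for any fixed c, n^c / 5^n → 0 as n → ∞ (e.g. by the ratio test, or by writing 5^n = e^(n ln 5) and noting e^(n ln 5) / n^c → ∞). Hence n^40 · 5^(−n) = n^40 / 5^n → 0.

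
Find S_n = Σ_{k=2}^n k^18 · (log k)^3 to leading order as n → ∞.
S_n ~ n^19 · (log n)^3 / 19

By integral comparison, S_n = ∫_1^n x^18 · (log x)^3 dx + O(n^18 · (log n)^3). For the integral, the leading term of ∫_1^n x^18 (log x)^3 dx is n^19/19 · (log n)^3 (by repeated integration by parts; each step lowers the log-exponent and produces a relatively O(1/log n) correction). Hence S_n ~ n^19 · (log n)^3 / 19.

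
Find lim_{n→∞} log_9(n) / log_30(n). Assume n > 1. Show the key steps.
lim = ln(30) / ln(9) = log_9(30)

Change of base: log_9(n) = ln n / ln 9 and log_30(n) = ln n / ln 30. The ratio is (ln n / ln 9) · (ln 30 / ln n) = ln 30 / ln 9, a constant independent of n. So the limit is ln 30 / ln 9 = log_9(30).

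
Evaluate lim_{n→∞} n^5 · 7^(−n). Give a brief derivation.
lim = 0

Exponentials with base > 1 dominate every fixed polynomial: for any fixed c, n^c / 7^n → 0 as n → ∞ (e.g. by the ratio test, or by writing 7^n = e^(n ln 7) and noting e^(n ln 7) / n^c → ∞). Hence n^5 · 7^(−n) = n^5 / 7^n → 0.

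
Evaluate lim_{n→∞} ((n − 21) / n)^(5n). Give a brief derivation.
lim = e^(−105)

Rewrite as (1 − 21/n)^(5n). By the standard limit (1 + x/n)^n → e^x, we have (1 − 21/n)^n → e^(−21), and raising to the 5th power gives e^(−105).
More precisely, ln[(1 − 21/n)^(5n)] = 5n · ln(1 − 21/n) = 5n · (-21/n + O(1/n^2)) = -105 + O(1/n) → -105.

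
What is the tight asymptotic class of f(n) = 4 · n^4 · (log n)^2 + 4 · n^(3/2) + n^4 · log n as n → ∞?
f(n) ∈ Θ(n^4 · (log n)^2)

Compare the terms by growth order. For large n, n^a · (log n)^b dominates n^a' · (log n)^b' iff a > a', or (a = a' and b > b'). Ranking the 3 terms shows the dominant one is 4 · n^4 · (log n)^2. Hence f(n) ∈ Θ(n^4 · (log n)^2).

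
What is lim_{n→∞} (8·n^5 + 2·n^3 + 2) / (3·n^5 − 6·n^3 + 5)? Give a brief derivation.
lim = 8/3

For large n the leading n^5 terms dominate both numerator and denominator. Dividing top and bottom by n^5, every other term tends to 0, leaving 8/3.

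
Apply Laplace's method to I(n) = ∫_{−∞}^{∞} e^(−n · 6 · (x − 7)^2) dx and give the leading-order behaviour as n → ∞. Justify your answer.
I(n) = sqrt(π/(6n))

Here φ(x) = 6 · (x − 7)^2 has its unique minimum at x* = 7 with φ(x*) = 0 and φ''(x*) = 12. Laplace's method gives
  I(n) ~ e^(−n φ(x*)) · sqrt(2π / (n · φ''(x*))) = sqrt(2π / (12n)) = sqrt(π/(6n)).
This is exact: substituting u = (x − 7)·sqrt(6n) gives I(n) = (1/sqrt(6n)) ∫_{−∞}^{∞} e^(−u^2) du = sqrt(π/(6n)).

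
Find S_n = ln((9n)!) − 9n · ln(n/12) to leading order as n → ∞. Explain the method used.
S_n ~ 9n · (ln 108 − 1) + O(ln n)

Stirling: ln((9n)!) = 9n ln(9n) − 9n + O(ln n).
  S_n = 9n ln(9n) − 9n − 9n ln(n/12) + O(ln n)
      = 9n ln(9n) − 9n ln n + 9n ln 12 − 9n + O(ln n)
      = 9n ln 9 + 9n ln 12 − 9n + O(ln n)
      = 9n (ln 108 − 1) + O(ln n).
Numerically ln(108) − 1 ≈ 3.6821.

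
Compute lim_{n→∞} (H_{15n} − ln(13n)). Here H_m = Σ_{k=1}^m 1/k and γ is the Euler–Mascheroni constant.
lim = ln(15/13) + γ

By Euler-Maclaurin, H_m = ln m + γ + O(1/m). So
  H_{15n} − ln(13n) = ln(15n) + γ − ln(13n) + O(1/n)
                       = ln(15/13) + γ + O(1/n).
Hence the limit is ln(15/13) + γ.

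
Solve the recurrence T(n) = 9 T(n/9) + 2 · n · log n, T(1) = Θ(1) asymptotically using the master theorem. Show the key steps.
T(n) = Θ(n · (log n)^2)

Here log_9 9 = 1 and f(n) = 2 · n · log n = Θ(n^(log_9 9) · (log n)^1). This is the extended Case 2 of the master theorem (f matches the critical exponent up to log factors), giving T(n) = Θ(n^(log_9 9) · (log n)^(1+1)) = Θ(n · (log n)^2).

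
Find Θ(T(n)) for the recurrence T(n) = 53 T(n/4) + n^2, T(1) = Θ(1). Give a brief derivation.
T(n) = Θ(n^(log_4 53))

Master theorem: compare f(n) = n^2 to n^(log_4 53) where log_4 53 ≈ 2.864. Since 2 < log_4 53, we have f(n) = O(n^(log_4 53 − ε)) for some ε > 0 — Case 1. Hence T(n) = Θ(n^(log_4 53)).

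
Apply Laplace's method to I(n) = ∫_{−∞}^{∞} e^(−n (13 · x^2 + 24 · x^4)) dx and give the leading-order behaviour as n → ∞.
I(n) ~ sqrt(π/(13n))

φ(x) = 13 · x^2 + 24 · x^4 has its unique global minimum at x* = 0 (since φ'(x) = 26x + 96x^3 = 0 only at x = 0 for real x with both coefficients positive, and φ → ∞ as |x| → ∞). At x* = 0, φ(0) = 0 and φ''(0) = 26. Laplace's method then gives
  I(n) ~ sqrt(2π / (n · φ''(0))) · e^(−n φ(0)) = sqrt(2π / (26n)) = sqrt(π/(13n)).
The 24 · x^4 term contributes only at subleading order (an O(1/n) relative correction).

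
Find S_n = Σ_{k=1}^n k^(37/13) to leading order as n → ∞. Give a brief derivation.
S_n ~ (13/50) · n^(50/13)

Integral comparison: Σ_{k=1}^n k^(37/13) = ∫_0^n x^(37/13) dx + O(n^(37/13)). The integral is n^(1 + 37/13) / (1 + 37/13) = n^((37+13)/13) / ((37+13)/13) = (13/50) · n^(50/13).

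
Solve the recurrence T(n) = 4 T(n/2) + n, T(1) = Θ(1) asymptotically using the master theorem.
T(n) = Θ(n^2)

Master theorem: compare f(n) = n to n^(log_2 4) where log_2 4 = 2. Since 1 < log_2 4, we have f(n) = O(n^(log_2 4 − ε)) for some ε > 0 — Case 1. Hence T(n) = Θ(n^(log_2 4)) = Θ(n^2).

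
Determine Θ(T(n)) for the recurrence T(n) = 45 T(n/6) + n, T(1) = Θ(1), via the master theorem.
T(n) = Θ(n^(log_6 45))

Master theorem: compare f(n) = n to n^(log_6 45) where log_6 45 ≈ 2.125. Since 1 < log_6 45, we have f(n) = O(n^(log_6 45 − ε)) for some ε > 0 — Case 1. Hence T(n) = Θ(n^(log_6 45)).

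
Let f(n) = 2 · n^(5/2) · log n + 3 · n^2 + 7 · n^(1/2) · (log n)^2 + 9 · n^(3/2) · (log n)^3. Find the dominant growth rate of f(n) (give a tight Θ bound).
f(n) ∈ Θ(n^(5/2) · log n)

Compare the terms by growth order. For large n, n^a · (log n)^b dominates n^a' · (log n)^b' iff a > a', or (a = a' and b > b'). Ranking the 4 terms shows the dominant one is 2 · n^(5/2) · log n. Hence f(n) ∈ Θ(n^(5/2) · log n).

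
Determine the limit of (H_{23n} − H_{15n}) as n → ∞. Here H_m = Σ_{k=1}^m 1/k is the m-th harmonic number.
lim = ln(23/15)

Euler-Maclaurin gives H_m = ln m + γ + 1/(2m) + O(1/m^2). The γ and O(1/m) terms cancel in the difference:
  H_{23n} − H_{15n} = ln(23n) − ln(15n) + O(1/n) = ln(23/15) + O(1/n).
Hence the limit is ln(23/15).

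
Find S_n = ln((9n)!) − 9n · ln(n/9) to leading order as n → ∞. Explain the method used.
S_n ~ 9n · (ln 81 − 1) + O(ln n)

Stirling: ln((9n)!) = 9n ln(9n) − 9n + O(ln n).
  S_n = 9n ln(9n) − 9n − 9n ln(n/9) + O(ln n)
      = 9n ln(9n) − 9n ln n + 9n ln 9 − 9n + O(ln n)
      = 9n ln 9 + 9n ln 9 − 9n + O(ln n)
      = 9n (ln 81 − 1) + O(ln n).
Numerically ln(81) − 1 ≈ 3.3944.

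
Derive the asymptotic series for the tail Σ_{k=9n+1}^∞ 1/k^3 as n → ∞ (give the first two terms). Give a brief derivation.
Σ_{k>9n} 1/k^3 = 1/(2 · (9n)^2) − 1/(2 · (9n)^3) + O(1/(9n)^4)

Compare to the integral: ∫_{9n}^∞ x^(−3) dx = [−x^(−2)/2]_{9n}^∞ = 1/((3−1)·(9n)^2). The Euler-Maclaurin correction adds −f(9n)/2 = −1/(2·(9n)^3). Euler-Maclaurin then gives
  Σ_{k>9n} 1/k^3 = ∫_{9n}^∞ dx/x^3 − 1/(2·(9n)^3) + O(1/(9n)^4).
(Equivalently this is ζ(3) − Σ_{k≤9n} 1/k^3.)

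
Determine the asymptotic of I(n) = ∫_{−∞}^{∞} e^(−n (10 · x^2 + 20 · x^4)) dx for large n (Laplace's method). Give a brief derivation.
I(n) ~ sqrt(π/(10n))

φ(x) = 10 · x^2 + 20 · x^4 has its unique global minimum at x* = 0 (since φ'(x) = 20x + 80x^3 = 0 only at x = 0 for real x with both coefficients positive, and φ → ∞ as |x| → ∞). At x* = 0, φ(0) = 0 and φ''(0) = 20. Laplace's method then gives
  I(n) ~ sqrt(2π / (n · φ''(0))) · e^(−n φ(0)) = sqrt(2π / (20n)) = sqrt(π/(10n)).
The 20 · x^4 term contributes only at subleading order (an O(1/n) relative correction).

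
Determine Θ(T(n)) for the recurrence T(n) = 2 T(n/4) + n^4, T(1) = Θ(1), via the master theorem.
T(n) = Θ(n^4)

log_4 2 ≈ 0.500. f(n) = n^4 dominates n^(log_4 2) since 4 > 0.500, and the regularity condition a·f(n/b) = 2·(n/4)^4 = (2/256)·n^4 ≤ c·f(n) holds with c = 2/256 ≈ 0.00781 < 1. So this is Case 3: T(n) = Θ(f(n)) = Θ(n^4).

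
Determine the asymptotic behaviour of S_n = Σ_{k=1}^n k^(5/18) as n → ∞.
S_n ~ (18/23) · n^(23/18)

Integral comparison: Σ_{k=1}^n k^(5/18) = ∫_0^n x^(5/18) dx + O(n^(5/18)). The integral is n^(1 + 5/18) / (1 + 5/18) = n^((5+18)/18) / ((5+18)/18) = (18/23) · n^(23/18).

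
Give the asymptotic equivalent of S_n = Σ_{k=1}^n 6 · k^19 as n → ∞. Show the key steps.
S_n ~ 3 · n^20 / 10

By integral comparison (Euler-Maclaurin), Σ_{k=1}^n 6 · k^19 = 6 · ∫_0^n x^19 dx + O(n^19) = 6 · n^20/20 = 3 · n^20 / 10 + O(n^19). (Equivalently, Faulhaber's formula gives the same leading term.)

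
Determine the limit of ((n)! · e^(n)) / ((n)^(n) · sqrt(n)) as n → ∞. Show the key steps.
lim = sqrt(2π)

Stirling: (n)! ~ sqrt(2π·n) · (n/e)^(n). Hence
  (n)! · e^(n) / (n)^(n) ~ sqrt(2π·n).
Dividing by sqrt(n): sqrt(2π·n) / sqrt(n) = sqrt(2π) · n^((1−1)/2), so the limit is sqrt(2π).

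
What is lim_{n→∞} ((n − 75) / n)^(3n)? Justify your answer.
lim = e^(−225)

Rewrite as (1 − 75/n)^(3n). By the standard limit (1 + x/n)^n → e^x, we have (1 − 75/n)^n → e^(−75), and raising to the 3rd power gives e^(−225).
More precisely, ln[(1 − 75/n)^(3n)] = 3n · ln(1 − 75/n) = 3n · (-75/n + O(1/n^2)) = -225 + O(1/n) → -225.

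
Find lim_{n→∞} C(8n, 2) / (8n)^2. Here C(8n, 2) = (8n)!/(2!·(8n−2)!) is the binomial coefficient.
lim = 1/2! = 1/2

With N = 8n → ∞: C(N, 2) / N^2 = [N(N−1)…(N−1)] / (2! · N^2) = (1/2!) · 1 · (1 − 1/(8n)). Each factor → 1 as N → ∞, so the limit is 1/2! = 1/2.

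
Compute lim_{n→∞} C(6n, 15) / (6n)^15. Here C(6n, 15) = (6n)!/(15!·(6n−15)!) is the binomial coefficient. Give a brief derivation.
lim = 1/15! = 1/1307674368000

With N = 6n → ∞: C(N, 15) / N^15 = [N(N−1)…(N−14)] / (15! · N^15) = (1/15!) · 1 · (1 − 1/(6n)) · … · (1 − 14/(6n)). Each factor → 1 as N → ∞, so the limit is 1/15! = 1/1307674368000.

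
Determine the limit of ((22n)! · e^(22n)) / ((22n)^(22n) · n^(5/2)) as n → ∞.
lim = 0

Stirling: (22n)! ~ sqrt(2π·22n) · (22n/e)^(22n). Hence
  (22n)! · e^(22n) / (22n)^(22n) ~ sqrt(2π·22n).
Dividing by n^(5/2): sqrt(2π·22n) / n^(5/2) = sqrt(2π·22) · n^((1−5)/2), so the expression behaves like sqrt(2π·22) · n^((1−5)/2) → 0.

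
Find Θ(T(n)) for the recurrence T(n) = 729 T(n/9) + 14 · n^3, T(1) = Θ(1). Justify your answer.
T(n) = Θ(n^3 log n)

log_9 729 = 3, and f(n) = 14 · n^3 = Θ(n^(log_9 729)). This is Case 2 of the master theorem: T(n) = Θ(f(n) · log n) = Θ(n^3 log n).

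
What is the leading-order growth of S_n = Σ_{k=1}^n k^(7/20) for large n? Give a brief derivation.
S_n ~ (20/27) · n^(27/20)

Integral comparison: Σ_{k=1}^n k^(7/20) = ∫_0^n x^(7/20) dx + O(n^(7/20)). The integral is n^(1 + 7/20) / (1 + 7/20) = n^((7+20)/20) / ((7+20)/20) = (20/27) · n^(27/20).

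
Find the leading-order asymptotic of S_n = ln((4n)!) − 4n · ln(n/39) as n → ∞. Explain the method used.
S_n ~ 4n · (ln 156 − 1) + O(ln n)

Stirling: ln((4n)!) = 4n ln(4n) − 4n + O(ln n).
  S_n = 4n ln(4n) − 4n − 4n ln(n/39) + O(ln n)
      = 4n ln(4n) − 4n ln n + 4n ln 39 − 4n + O(ln n)
      = 4n ln 4 + 4n ln 39 − 4n + O(ln n)
      = 4n (ln 156 − 1) + O(ln n).
Numerically ln(156) − 1 ≈ 4.0499.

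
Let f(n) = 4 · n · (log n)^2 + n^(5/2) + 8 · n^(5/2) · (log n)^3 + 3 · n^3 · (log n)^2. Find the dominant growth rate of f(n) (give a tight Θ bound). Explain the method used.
f(n) ∈ Θ(n^3 · (log n)^2)

Compare the terms by growth order. For large n, n^a · (log n)^b dominates n^a' · (log n)^b' iff a > a', or (a = a' and b > b'). Ranking the 4 terms shows the dominant one is 3 · n^3 · (log n)^2. Hence f(n) ∈ Θ(n^3 · (log n)^2).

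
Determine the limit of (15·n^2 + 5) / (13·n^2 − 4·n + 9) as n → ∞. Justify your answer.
lim = 15/13

For large n the leading n^2 terms dominate both numerator and denominator. Dividing top and bottom by n^2, every other term tends to 0, leaving 15/13.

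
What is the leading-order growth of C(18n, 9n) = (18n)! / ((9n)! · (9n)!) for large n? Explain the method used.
C(18n, 9n) ~ (4)^(9n) · sqrt(1/(π·9n))

Write N = 9n. Apply Stirling to each factorial:
  (2N)! ~ sqrt(2π·2N) · (2N/e)^(2N),
  N! ~ sqrt(2π N) · (N/e)^N,
  (1N)! ~ sqrt(2π·1N) · (1N/e)^(1N).
The exponential factors combine to (2N)^(2N) / (N^N · (1N)^(1N)) = 2^(2N)/1^(1N) = (2^2/1^1)^N = (4)^N.
The square-root prefactors combine to sqrt(2π·2N) / (sqrt(2π N)·sqrt(2π·1N)) = sqrt(2 / (2π·1·N)) = sqrt(1/(π·9n)).
Substituting N = 9n: C(18n, 9n) ~ (4)^(9n) · sqrt(1/(π·9n)).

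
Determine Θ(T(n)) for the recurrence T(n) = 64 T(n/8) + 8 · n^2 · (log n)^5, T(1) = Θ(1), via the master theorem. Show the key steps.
T(n) = Θ(n^2 · (log n)^6)

Here log_8 64 = 2 and f(n) = 8 · n^2 · (log n)^5 = Θ(n^(log_8 64) · (log n)^5). This is the extended Case 2 of the master theorem (f matches the critical exponent up to log factors), giving T(n) = Θ(n^(log_8 64) · (log n)^(5+1)) = Θ(n^2 · (log n)^6).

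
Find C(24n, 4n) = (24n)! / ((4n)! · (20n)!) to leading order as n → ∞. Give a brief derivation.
C(24n, 4n) ~ (46656/3125)^(4n) · sqrt(3/(5π·4n))

Write N = 4n. Apply Stirling to each factorial:
  (6N)! ~ sqrt(2π·6N) · (6N/e)^(6N),
  N! ~ sqrt(2π N) · (N/e)^N,
  (5N)! ~ sqrt(2π·5N) · (5N/e)^(5N).
The exponential factors combine to (6N)^(6N) / (N^N · (5N)^(5N)) = 6^(6N)/5^(5N) = (6^6/5^5)^N = (46656/3125)^N.
The square-root prefactors combine to sqrt(2π·6N) / (sqrt(2π N)·sqrt(2π·5N)) = sqrt(6 / (2π·5·N)) = sqrt(3/(5π·4n)).
Substituting N = 4n: C(24n, 4n) ~ (46656/3125)^(4n) · sqrt(3/(5π·4n)).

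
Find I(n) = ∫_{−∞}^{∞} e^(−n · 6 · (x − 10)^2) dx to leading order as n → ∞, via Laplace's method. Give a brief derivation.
I(n) = sqrt(π/(6n))

Here φ(x) = 6 · (x − 10)^2 has its unique minimum at x* = 10 with φ(x*) = 0 and φ''(x*) = 12. Laplace's method gives
  I(n) ~ e^(−n φ(x*)) · sqrt(2π / (n · φ''(x*))) = sqrt(2π / (12n)) = sqrt(π/(6n)).
This is exact: substituting u = (x − 10)·sqrt(6n) gives I(n) = (1/sqrt(6n)) ∫_{−∞}^{∞} e^(−u^2) du = sqrt(π/(6n)).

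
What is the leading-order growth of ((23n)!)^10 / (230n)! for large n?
((23n)!)^10/(230n)! ~ ((2π·23n)^(9/2) / sqrt(10)) · 10^(−10·23n)  →  0

Write N = 23n. Stirling: N! ~ sqrt(2π N)(N/e)^N and (10N)! ~ sqrt(2π·10N)·(10N/e)^(10N).
  (N!)^10/(10N)! ~ (2π N)^(10/2) (N/e)^(10N) / [sqrt(2π·10N) (10N/e)^(10N)]
     = (2π N)^(10/2) / sqrt(2π·10N) · (N/(10N))^(10N)
     = (2π N)^((10−1)/2) / sqrt(10) · 10^(−10N).
Since 10^10 > 1, the factor 10^(−10N) decays exponentially, so the ratio → 0. Substituting N = 23n gives the stated form.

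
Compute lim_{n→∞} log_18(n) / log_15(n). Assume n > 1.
lim = ln(15) / ln(18) = log_18(15)

Change of base: log_18(n) = ln n / ln 18 and log_15(n) = ln n / ln 15. The ratio is (ln n / ln 18) · (ln 15 / ln n) = ln 15 / ln 18, a constant independent of n. So the limit is ln 15 / ln 18 = log_18(15).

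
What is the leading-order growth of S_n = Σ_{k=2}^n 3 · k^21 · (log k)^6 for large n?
S_n ~ 3 · n^22 · (log n)^6 / 22

By integral comparison, S_n = ∫_1^n 3 · x^21 · (log x)^6 dx + O(n^21 · (log n)^6). For the integral, the leading term of ∫_1^n x^21 (log x)^6 dx is n^22/22 · (log n)^6 (by repeated integration by parts; each step lowers the log-exponent and produces a relatively O(1/log n) correction). Hence S_n ~ 3 · n^22 · (log n)^6 / 22.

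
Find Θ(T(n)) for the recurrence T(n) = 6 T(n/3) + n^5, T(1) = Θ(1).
T(n) = Θ(n^5)

log_3 6 ≈ 1.631. f(n) = n^5 dominates n^(log_3 6) since 5 > 1.631, and the regularity condition a·f(n/b) = 6·(n/3)^5 = (6/243)·n^5 ≤ c·f(n) holds with c = 6/243 ≈ 0.0247 < 1. So this is Case 3: T(n) = Θ(f(n)) = Θ(n^5).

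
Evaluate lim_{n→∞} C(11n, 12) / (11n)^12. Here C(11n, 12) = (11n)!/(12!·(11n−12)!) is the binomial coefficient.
lim = 1/12! = 1/479001600

With N = 11n → ∞: C(N, 12) / N^12 = [N(N−1)…(N−11)] / (12! · N^12) = (1/12!) · 1 · (1 − 1/(11n)) · … · (1 − 11/(11n)). Each factor → 1 as N → ∞, so the limit is 1/12! = 1/479001600.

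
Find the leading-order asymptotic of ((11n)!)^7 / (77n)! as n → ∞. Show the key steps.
((11n)!)^7/(77n)! ~ ((2π·11n)^(6/2) / sqrt(7)) · 7^(−7·11n)  →  0

Write N = 11n. Stirling: N! ~ sqrt(2π N)(N/e)^N and (7N)! ~ sqrt(2π·7N)·(7N/e)^(7N).
  (N!)^7/(7N)! ~ (2π N)^(7/2) (N/e)^(7N) / [sqrt(2π·7N) (7N/e)^(7N)]
     = (2π N)^(7/2) / sqrt(2π·7N) · (N/(7N))^(7N)
     = (2π N)^((7−1)/2) / sqrt(7) · 7^(−7N).
Since 7^7 > 1, the factor 7^(−7N) decays exponentially, so the ratio → 0. Substituting N = 11n gives the stated form.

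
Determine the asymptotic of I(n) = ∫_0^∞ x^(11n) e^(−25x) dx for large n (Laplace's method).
I(n) ~ (sqrt(2π·11n) / 25) · (11n/(25e))^(11n)

Write the integrand as exp(11n ln x − 25x) and set f(x) = 11n ln x − 25x. Then f'(x) = 11n/x − 25 = 0 at x* = 11n/25, and f''(x*) = −11n/x*^2 = −25^2/(11n). Laplace's method (interior maximum) gives
  I(n) ~ e^(f(x*)) · sqrt(2π / |f''(x*)|)
        = exp(11n ln(11n/25) − 11n) · sqrt(2π · 11n / 25^2)
        = (11n/25)^(11n) e^(−11n) · sqrt(2π·11n) / 25
        = (sqrt(2π·11n) / 25) · (11n/(25e))^(11n).
This matches Γ(11n+1)/25^(11n+1) with Stirling applied to Γ.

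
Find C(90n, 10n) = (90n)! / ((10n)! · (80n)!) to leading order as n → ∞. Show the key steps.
C(90n, 10n) ~ (387420489/16777216)^(10n) · sqrt(9/(16π·10n))

Write N = 10n. Apply Stirling to each factorial:
  (9N)! ~ sqrt(2π·9N) · (9N/e)^(9N),
  N! ~ sqrt(2π N) · (N/e)^N,
  (8N)! ~ sqrt(2π·8N) · (8N/e)^(8N).
The exponential factors combine to (9N)^(9N) / (N^N · (8N)^(8N)) = 9^(9N)/8^(8N) = (9^9/8^8)^N = (387420489/16777216)^N.
The square-root prefactors combine to sqrt(2π·9N) / (sqrt(2π N)·sqrt(2π·8N)) = sqrt(9 / (2π·8·N)) = sqrt(9/(16π·10n)).
Substituting N = 10n: C(90n, 10n) ~ (387420489/16777216)^(10n) · sqrt(9/(16π·10n)).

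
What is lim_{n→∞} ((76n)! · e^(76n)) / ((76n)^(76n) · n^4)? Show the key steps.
lim = 0

Stirling: (76n)! ~ sqrt(2π·76n) · (76n/e)^(76n). Hence
  (76n)! · e^(76n) / (76n)^(76n) ~ sqrt(2π·76n).
Dividing by n^4: sqrt(2π·76n) / n^4 = sqrt(2π·76) · n^((1−8)/2), so the expression behaves like sqrt(2π·76) · n^((1−8)/2) → 0.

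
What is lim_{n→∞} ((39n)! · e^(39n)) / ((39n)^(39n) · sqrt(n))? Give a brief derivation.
lim = sqrt(2π·39)

Stirling: (39n)! ~ sqrt(2π·39n) · (39n/e)^(39n). Hence
  (39n)! · e^(39n) / (39n)^(39n) ~ sqrt(2π·39n).
Dividing by sqrt(n): sqrt(2π·39n) / sqrt(n) = sqrt(2π·39) · n^((1−1)/2), so the limit is sqrt(2π·39).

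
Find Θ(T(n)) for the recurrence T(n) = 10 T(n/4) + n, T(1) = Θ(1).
T(n) = Θ(n^(log_4 10))

Master theorem: compare f(n) = n to n^(log_4 10) where log_4 10 ≈ 1.661. Since 1 < log_4 10, we have f(n) = O(n^(log_4 10 − ε)) for some ε > 0 — Case 1. Hence T(n) = Θ(n^(log_4 10)).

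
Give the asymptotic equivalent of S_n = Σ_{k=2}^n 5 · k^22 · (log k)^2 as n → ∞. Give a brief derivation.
S_n ~ 5 · n^23 · (log n)^2 / 23

By integral comparison, S_n = ∫_1^n 5 · x^22 · (log x)^2 dx + O(n^22 · (log n)^2). For the integral, the leading term of ∫_1^n x^22 (log x)^2 dx is n^23/23 · (log n)^2 (by repeated integration by parts; each step lowers the log-exponent and produces a relatively O(1/log n) correction). Hence S_n ~ 5 · n^23 · (log n)^2 / 23.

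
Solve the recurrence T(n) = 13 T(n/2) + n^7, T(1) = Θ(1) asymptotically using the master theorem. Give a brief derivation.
T(n) = Θ(n^7)

log_2 13 ≈ 3.700. f(n) = n^7 dominates n^(log_2 13) since 7 > 3.700, and the regularity condition a·f(n/b) = 13·(n/2)^7 = (13/128)·n^7 ≤ c·f(n) holds with c = 13/128 ≈ 0.102 < 1. So this is Case 3: T(n) = Θ(f(n)) = Θ(n^7).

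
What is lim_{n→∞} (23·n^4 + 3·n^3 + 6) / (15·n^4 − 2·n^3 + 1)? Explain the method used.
lim = 23/15

For large n the leading n^4 terms dominate both numerator and denominator. Dividing top and bottom by n^4, every other term tends to 0, leaving 23/15.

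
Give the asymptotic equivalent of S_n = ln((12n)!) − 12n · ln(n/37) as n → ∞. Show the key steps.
S_n ~ 12n · (ln 444 − 1) + O(ln n)

Stirling: ln((12n)!) = 12n ln(12n) − 12n + O(ln n).
  S_n = 12n ln(12n) − 12n − 12n ln(n/37) + O(ln n)
      = 12n ln(12n) − 12n ln n + 12n ln 37 − 12n + O(ln n)
      = 12n ln 12 + 12n ln 37 − 12n + O(ln n)
      = 12n (ln 444 − 1) + O(ln n).
Numerically ln(444) − 1 ≈ 5.0958.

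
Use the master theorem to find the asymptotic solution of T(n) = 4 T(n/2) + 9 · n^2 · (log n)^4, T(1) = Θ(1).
T(n) = Θ(n^2 · (log n)^5)

Here log_2 4 = 2 and f(n) = 9 · n^2 · (log n)^4 = Θ(n^(log_2 4) · (log n)^4). This is the extended Case 2 of the master theorem (f matches the critical exponent up to log factors), giving T(n) = Θ(n^(log_2 4) · (log n)^(4+1)) = Θ(n^2 · (log n)^5).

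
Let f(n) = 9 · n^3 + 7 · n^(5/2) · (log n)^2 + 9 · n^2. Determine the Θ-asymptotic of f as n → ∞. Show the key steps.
f(n) ∈ Θ(n^3)

Compare the terms by growth order. For large n, n^a · (log n)^b dominates n^a' · (log n)^b' iff a > a', or (a = a' and b > b'). Ranking the 3 terms shows the dominant one is 9 · n^3. Hence f(n) ∈ Θ(n^3).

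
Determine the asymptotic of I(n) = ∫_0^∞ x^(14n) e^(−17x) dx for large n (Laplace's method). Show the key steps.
I(n) ~ (sqrt(2π·14n) / 17) · (14n/(17e))^(14n)

Write the integrand as exp(14n ln x − 17x) and set f(x) = 14n ln x − 17x. Then f'(x) = 14n/x − 17 = 0 at x* = 14n/17, and f''(x*) = −14n/x*^2 = −17^2/(14n). Laplace's method (interior maximum) gives
  I(n) ~ e^(f(x*)) · sqrt(2π / |f''(x*)|)
        = exp(14n ln(14n/17) − 14n) · sqrt(2π · 14n / 17^2)
        = (14n/17)^(14n) e^(−14n) · sqrt(2π·14n) / 17
        = (sqrt(2π·14n) / 17) · (14n/(17e))^(14n).
This matches Γ(14n+1)/17^(14n+1) with Stirling applied to Γ.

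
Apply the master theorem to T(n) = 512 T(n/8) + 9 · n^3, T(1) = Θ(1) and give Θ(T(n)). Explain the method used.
T(n) = Θ(n^3 log n)

log_8 512 = 3, and f(n) = 9 · n^3 = Θ(n^(log_8 512)). This is Case 2 of the master theorem: T(n) = Θ(f(n) · log n) = Θ(n^3 log n).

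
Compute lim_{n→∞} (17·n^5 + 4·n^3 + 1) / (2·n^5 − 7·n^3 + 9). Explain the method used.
lim = 17/2

For large n the leading n^5 terms dominate both numerator and denominator. Dividing top and bottom by n^5, every other term tends to 0, leaving 17/2.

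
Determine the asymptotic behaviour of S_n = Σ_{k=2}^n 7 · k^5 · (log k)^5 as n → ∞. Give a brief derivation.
S_n ~ 7 · n^6 · (log n)^5 / 6

By integral comparison, S_n = ∫_1^n 7 · x^5 · (log x)^5 dx + O(n^5 · (log n)^5). For the integral, the leading term of ∫_1^n x^5 (log x)^5 dx is n^6/6 · (log n)^5 (by repeated integration by parts; each step lowers the log-exponent and produces a relatively O(1/log n) correction). Hence S_n ~ 7 · n^6 · (log n)^5 / 6.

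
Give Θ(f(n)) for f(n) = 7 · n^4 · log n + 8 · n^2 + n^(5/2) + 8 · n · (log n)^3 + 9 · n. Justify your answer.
f(n) ∈ Θ(n^4 · log n)

Compare the terms by growth order. For large n, n^a · (log n)^b dominates n^a' · (log n)^b' iff a > a', or (a = a' and b > b'). Ranking the 5 terms shows the dominant one is 7 · n^4 · log n. Hence f(n) ∈ Θ(n^4 · log n).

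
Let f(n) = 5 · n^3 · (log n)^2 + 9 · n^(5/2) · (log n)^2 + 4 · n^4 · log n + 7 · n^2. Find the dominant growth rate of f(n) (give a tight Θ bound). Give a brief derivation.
f(n) ∈ Θ(n^4 · log n)

Compare the terms by growth order. For large n, n^a · (log n)^b dominates n^a' · (log n)^b' iff a > a', or (a = a' and b > b'). Ranking the 4 terms shows the dominant one is 4 · n^4 · log n. Hence f(n) ∈ Θ(n^4 · log n).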